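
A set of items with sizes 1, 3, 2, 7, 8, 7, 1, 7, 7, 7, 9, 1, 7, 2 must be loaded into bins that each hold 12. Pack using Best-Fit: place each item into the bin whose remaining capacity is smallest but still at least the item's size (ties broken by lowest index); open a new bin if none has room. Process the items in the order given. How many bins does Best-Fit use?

1 → bin 1 (remaining 11)
3 → bin 1 (remaining 8)
2 → bin 1 (remaining 6)
7 → bin 2 (remaining 5)
8 → bin 3 (remaining 4)
7 → bin 4 (remaining 5)
1 → bin 3 (remaining 3)
7 → bin 5 (remaining 5)
7 → bin 6 (remaining 5)
7 → bin 7 (remaining 5)
9 → bin 8 (remaining 3)
1 → bin 3 (remaining 2)
7 → bin 9 (remaining 5)
2 → bin 3 (remaining 0)

9 bins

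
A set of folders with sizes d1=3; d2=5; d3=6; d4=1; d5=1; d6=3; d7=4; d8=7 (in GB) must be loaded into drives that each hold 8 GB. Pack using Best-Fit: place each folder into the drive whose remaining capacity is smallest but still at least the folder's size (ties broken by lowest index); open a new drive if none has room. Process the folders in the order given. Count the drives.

d1 (3 GB) → drive 1 (remaining 5 GB)
d2 (5 GB) → drive 1 (remaining 0 GB)
d3 (6 GB) → drive 2 (remaining 2 GB)
d4 (1 GB) → drive 2 (remaining 1 GB)
d5 (1 GB) → drive 2 (remaining 0 GB)
d6 (3 GB) → drive 3 (remaining 5 GB)
d7 (4 GB) → drive 3 (remaining 1 GB)
d8 (7 GB) → drive 4 (remaining 1 GB)

4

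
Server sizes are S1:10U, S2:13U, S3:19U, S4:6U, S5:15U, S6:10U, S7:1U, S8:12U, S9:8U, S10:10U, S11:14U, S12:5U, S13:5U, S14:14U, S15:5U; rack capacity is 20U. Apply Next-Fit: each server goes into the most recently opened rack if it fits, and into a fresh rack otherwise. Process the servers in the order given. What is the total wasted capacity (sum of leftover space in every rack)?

73

Put S1 (10U) in rack 1; 10U remain.
Put S2 (13U) in rack 2; 7U remain.
Put S3 (19U) in rack 3; 1U remain.
Put S4 (6U) in rack 4; 14U remain.
Put S5 (15U) in rack 5; 5U remain.
Put S6 (10U) in rack 6; 10U remain.
Put S7 (1U) in rack 6; 9U remain.
Put S8 (12U) in rack 7; 8U remain.
Put S9 (8U) in rack 7; 0U remain.
Put S10 (10U) in rack 8; 10U remain.
Put S11 (14U) in rack 9; 6U remain.
Put S12 (5U) in rack 9; 1U remain.
Put S13 (5U) in rack 10; 15U remain.
Put S14 (14U) in rack 10; 1U remain.
Put S15 (5U) in rack 11; 15U remain.
11 racks × 20U = 220U; used 147U; unused 73U.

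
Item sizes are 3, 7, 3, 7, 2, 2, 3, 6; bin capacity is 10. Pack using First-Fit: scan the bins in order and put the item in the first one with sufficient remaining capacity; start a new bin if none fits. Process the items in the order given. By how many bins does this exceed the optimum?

First-Fit: [3,7] [3,7] [2,2,3] [6] → 4 bins.
Total size 33; any packing needs at least ⌈33/10⌉ = 4 bins.
So 4 is already optimal.

0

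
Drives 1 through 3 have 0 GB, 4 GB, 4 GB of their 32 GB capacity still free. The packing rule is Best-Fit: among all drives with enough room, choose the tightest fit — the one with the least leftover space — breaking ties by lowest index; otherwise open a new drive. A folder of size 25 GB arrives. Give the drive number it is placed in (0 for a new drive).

No drive has ≥ 25 GB free, so a new drive is opened.

0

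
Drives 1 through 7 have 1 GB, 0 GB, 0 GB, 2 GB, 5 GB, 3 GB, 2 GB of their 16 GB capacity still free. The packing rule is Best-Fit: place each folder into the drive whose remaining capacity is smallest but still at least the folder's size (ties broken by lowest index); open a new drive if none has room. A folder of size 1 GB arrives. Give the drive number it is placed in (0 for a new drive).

Drives with room: drive 1 (1 GB), drive 4 (2 GB), drive 5 (5 GB), drive 6 (3 GB), drive 7 (2 GB).
Tightest fit is drive 1 with 1 GB free.

1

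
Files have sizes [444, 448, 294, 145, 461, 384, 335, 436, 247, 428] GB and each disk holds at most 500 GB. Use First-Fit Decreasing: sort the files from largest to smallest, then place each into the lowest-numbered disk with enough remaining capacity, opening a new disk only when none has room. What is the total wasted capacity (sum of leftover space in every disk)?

Sorted descending: 461, 448, 444, 436, 428, 384, 335, 294, 247, 145.
461 GB → disk 1 (remaining 39 GB)
448 GB → disk 2 (remaining 52 GB)
444 GB → disk 3 (remaining 56 GB)
436 GB → disk 4 (remaining 64 GB)
428 GB → disk 5 (remaining 72 GB)
384 GB → disk 6 (remaining 116 GB)
335 GB → disk 7 (remaining 165 GB)
294 GB → disk 8 (remaining 206 GB)
247 GB → disk 9 (remaining 253 GB)
145 GB → disk 7 (remaining 20 GB)
9 disks × 500 GB = 4500 GB; used 3622 GB; unused 878 GB.

878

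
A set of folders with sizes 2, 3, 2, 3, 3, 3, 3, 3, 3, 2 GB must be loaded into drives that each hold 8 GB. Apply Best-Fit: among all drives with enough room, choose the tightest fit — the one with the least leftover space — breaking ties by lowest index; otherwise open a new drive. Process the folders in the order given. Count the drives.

drive 1: place 2 GB, 6 GB left
drive 1: place 3 GB, 3 GB left
drive 1: place 2 GB, 1 GB left
drive 2: place 3 GB, 5 GB left
drive 2: place 3 GB, 2 GB left
drive 3: place 3 GB, 5 GB left
drive 3: place 3 GB, 2 GB left
drive 4: place 3 GB, 5 GB left
drive 4: place 3 GB, 2 GB left
drive 2: place 2 GB, 0 GB left

4 drives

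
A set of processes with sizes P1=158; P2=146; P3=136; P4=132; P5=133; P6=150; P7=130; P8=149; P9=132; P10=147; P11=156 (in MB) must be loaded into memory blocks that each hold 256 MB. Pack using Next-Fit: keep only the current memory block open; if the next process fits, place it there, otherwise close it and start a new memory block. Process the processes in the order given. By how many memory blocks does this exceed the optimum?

0

Next-Fit: [158] [146] [136] [132] [133] [150] [130] [149] [132] [147] [156] → 11 memory blocks.
11 processes exceed 128 MB (half the capacity), and no two of those can share a memory block, so at least 11 memory blocks are needed.
So 11 is already optimal.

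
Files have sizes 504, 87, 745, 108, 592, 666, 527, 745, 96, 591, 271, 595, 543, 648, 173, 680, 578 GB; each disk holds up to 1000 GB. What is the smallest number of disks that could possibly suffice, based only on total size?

Total size = 504 + 87 + 745 + 108 + 592 + 666 + 527 + 745 + 96 + 591 + 271 + 595 + 543 + 648 + 173 + 680 + 578 = 8149 GB.
⌈8149 / 1000⌉ = 9.

9 disks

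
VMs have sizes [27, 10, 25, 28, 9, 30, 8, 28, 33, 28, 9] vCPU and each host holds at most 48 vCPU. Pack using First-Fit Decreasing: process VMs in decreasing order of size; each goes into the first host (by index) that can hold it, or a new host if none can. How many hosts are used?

7 hosts

Sorted descending: 33, 30, 28, 28, 28, 27, 25, 10, 9, 9, 8.
33 vCPU → host 1 (remaining 15 vCPU)
30 vCPU → host 2 (remaining 18 vCPU)
28 vCPU → host 3 (remaining 20 vCPU)
28 vCPU → host 4 (remaining 20 vCPU)
28 vCPU → host 5 (remaining 20 vCPU)
27 vCPU → host 6 (remaining 21 vCPU)
25 vCPU → host 7 (remaining 23 vCPU)
10 vCPU → host 1 (remaining 5 vCPU)
9 vCPU → host 2 (remaining 9 vCPU)
9 vCPU → host 2 (remaining 0 vCPU)
8 vCPU → host 3 (remaining 12 vCPU)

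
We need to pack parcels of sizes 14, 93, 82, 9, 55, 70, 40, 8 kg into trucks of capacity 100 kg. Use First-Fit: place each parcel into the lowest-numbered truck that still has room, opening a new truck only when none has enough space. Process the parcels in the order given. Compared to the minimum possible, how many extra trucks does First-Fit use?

1

First-Fit: [14,82] [93] [9,55,8] [70] [40] → 5 trucks.
Total size 371 kg; any packing needs at least ⌈371/100⌉ = 4 trucks.
An optimal packing achieves that bound: [93] [82,14] [70,9,8] [55,40] → 4 trucks.
Excess: 5 − 4 = 1.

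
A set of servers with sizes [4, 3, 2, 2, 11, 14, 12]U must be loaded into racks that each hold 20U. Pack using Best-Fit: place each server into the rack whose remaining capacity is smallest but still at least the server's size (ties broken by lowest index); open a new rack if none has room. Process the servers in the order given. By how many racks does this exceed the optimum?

1

Best-Fit: [4,3,2,2] [11] [14] [12] → 4 racks.
Total size 48U; any packing needs at least ⌈48/20⌉ = 3 racks.
An optimal packing achieves that bound: [14,4,2] [12,3,2] [11] → 3 racks.
Excess: 4 − 3 = 1.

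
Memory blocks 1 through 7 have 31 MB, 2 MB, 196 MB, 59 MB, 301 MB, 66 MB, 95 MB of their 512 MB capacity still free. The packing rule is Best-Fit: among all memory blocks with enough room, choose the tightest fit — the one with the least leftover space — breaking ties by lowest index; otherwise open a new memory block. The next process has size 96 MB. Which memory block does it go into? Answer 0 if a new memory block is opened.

3

Memory blocks with room: memory block 3 (196 MB), memory block 5 (301 MB).
Tightest fit is memory block 3 with 196 MB free.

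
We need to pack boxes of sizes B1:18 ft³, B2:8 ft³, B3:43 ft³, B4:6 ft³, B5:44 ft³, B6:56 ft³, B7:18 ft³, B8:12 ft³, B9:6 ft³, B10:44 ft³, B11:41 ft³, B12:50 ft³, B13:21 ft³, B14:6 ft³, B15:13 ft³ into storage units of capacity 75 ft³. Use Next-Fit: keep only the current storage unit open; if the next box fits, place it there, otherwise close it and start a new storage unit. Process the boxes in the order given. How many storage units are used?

7

B1 (18 ft³) → storage unit 1 (remaining 57 ft³)
B2 (8 ft³) → storage unit 1 (remaining 49 ft³)
B3 (43 ft³) → storage unit 1 (remaining 6 ft³)
B4 (6 ft³) → storage unit 1 (remaining 0 ft³)
B5 (44 ft³) → storage unit 2 (remaining 31 ft³)
B6 (56 ft³) → storage unit 3 (remaining 19 ft³)
B7 (18 ft³) → storage unit 3 (remaining 1 ft³)
B8 (12 ft³) → storage unit 4 (remaining 63 ft³)
B9 (6 ft³) → storage unit 4 (remaining 57 ft³)
B10 (44 ft³) → storage unit 4 (remaining 13 ft³)
B11 (41 ft³) → storage unit 5 (remaining 34 ft³)
B12 (50 ft³) → storage unit 6 (remaining 25 ft³)
B13 (21 ft³) → storage unit 6 (remaining 4 ft³)
B14 (6 ft³) → storage unit 7 (remaining 69 ft³)
B15 (13 ft³) → storage unit 7 (remaining 56 ft³)
Final storage units: [18,8,43,6] [44] [56,18] [12,6,44] [41] [50,21] [6,13].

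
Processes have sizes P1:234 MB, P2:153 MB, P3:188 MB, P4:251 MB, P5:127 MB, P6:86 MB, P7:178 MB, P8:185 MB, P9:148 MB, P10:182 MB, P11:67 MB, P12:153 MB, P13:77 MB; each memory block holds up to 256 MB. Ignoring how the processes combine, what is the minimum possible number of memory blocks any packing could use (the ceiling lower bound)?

8

Total size = 234 + 153 + 188 + 251 + 127 + 86 + 178 + 185 + 148 + 182 + 67 + 153 + 77 = 2029 MB.
⌈2029 / 256⌉ = 8.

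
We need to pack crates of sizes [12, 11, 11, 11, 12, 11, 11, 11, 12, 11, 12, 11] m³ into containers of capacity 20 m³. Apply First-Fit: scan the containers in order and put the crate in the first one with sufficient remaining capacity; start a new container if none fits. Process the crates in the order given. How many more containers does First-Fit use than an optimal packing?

0

First-Fit: [12] [11] [11] [11] [12] [11] [11] [11] [12] [11] [12] [11] → 12 containers.
12 crates exceed 10 m³ (half the capacity), and no two of those can share a container, so at least 12 containers are needed.
So 12 is already optimal.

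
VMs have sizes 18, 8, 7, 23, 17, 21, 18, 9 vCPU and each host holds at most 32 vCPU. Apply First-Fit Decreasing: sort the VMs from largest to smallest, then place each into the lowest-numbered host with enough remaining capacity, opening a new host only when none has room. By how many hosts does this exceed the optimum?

0

First-Fit Decreasing: [23,9] [21,8] [18,7] [18] [17] → 5 hosts.
5 VMs exceed 16 vCPU (half the capacity), and no two of those can share a host, so at least 5 hosts are needed.
So 5 is already optimal.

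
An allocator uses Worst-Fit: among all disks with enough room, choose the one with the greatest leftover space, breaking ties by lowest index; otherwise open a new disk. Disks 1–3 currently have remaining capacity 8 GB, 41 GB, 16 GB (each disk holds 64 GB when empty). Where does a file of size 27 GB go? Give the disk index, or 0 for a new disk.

2

Disks with room: disk 2 (41 GB).
Most room is disk 2 with 41 GB free.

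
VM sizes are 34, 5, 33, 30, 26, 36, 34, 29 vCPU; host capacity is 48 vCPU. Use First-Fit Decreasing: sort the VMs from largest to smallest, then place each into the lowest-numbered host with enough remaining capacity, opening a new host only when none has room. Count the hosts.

7

Sorted descending: 36, 34, 34, 33, 30, 29, 26, 5.
host 1: place 36 vCPU, 12 vCPU left
host 2: place 34 vCPU, 14 vCPU left
host 3: place 34 vCPU, 14 vCPU left
host 4: place 33 vCPU, 15 vCPU left
host 5: place 30 vCPU, 18 vCPU left
host 6: place 29 vCPU, 19 vCPU left
host 7: place 26 vCPU, 22 vCPU left
host 1: place 5 vCPU, 7 vCPU left
Final hosts: [36,5] [34] [34] [33] [30] [29] [26].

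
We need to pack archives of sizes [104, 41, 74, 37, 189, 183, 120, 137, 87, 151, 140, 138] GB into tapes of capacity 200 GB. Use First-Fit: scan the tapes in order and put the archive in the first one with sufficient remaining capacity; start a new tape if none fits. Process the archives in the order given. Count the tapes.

9

104 GB → tape 1 (remaining 96 GB)
41 GB → tape 1 (remaining 55 GB)
74 GB → tape 2 (remaining 126 GB)
37 GB → tape 1 (remaining 18 GB)
189 GB → tape 3 (remaining 11 GB)
183 GB → tape 4 (remaining 17 GB)
120 GB → tape 2 (remaining 6 GB)
137 GB → tape 5 (remaining 63 GB)
87 GB → tape 6 (remaining 113 GB)
151 GB → tape 7 (remaining 49 GB)
140 GB → tape 8 (remaining 60 GB)
138 GB → tape 9 (remaining 62 GB)
Final tapes: [104,41,37] [74,120] [189] [183] [137] [87] [151] [140] [138].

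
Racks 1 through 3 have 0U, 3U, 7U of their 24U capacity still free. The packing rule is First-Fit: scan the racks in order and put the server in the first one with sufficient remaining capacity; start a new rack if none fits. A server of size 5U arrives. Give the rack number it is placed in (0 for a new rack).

3

Racks with room: rack 3 (7U).
The first with room is rack 3.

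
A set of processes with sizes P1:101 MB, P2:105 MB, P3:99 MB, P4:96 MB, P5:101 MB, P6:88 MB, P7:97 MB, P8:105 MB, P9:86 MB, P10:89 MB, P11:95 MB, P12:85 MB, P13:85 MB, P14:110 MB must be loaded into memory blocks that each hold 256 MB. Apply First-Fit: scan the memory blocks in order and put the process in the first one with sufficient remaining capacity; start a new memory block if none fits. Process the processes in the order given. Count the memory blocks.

7 memory blocks

P1 (101 MB) → memory block 1 (remaining 155 MB)
P2 (105 MB) → memory block 1 (remaining 50 MB)
P3 (99 MB) → memory block 2 (remaining 157 MB)
P4 (96 MB) → memory block 2 (remaining 61 MB)
P5 (101 MB) → memory block 3 (remaining 155 MB)
P6 (88 MB) → memory block 3 (remaining 67 MB)
P7 (97 MB) → memory block 4 (remaining 159 MB)
P8 (105 MB) → memory block 4 (remaining 54 MB)
P9 (86 MB) → memory block 5 (remaining 170 MB)
P10 (89 MB) → memory block 5 (remaining 81 MB)
P11 (95 MB) → memory block 6 (remaining 161 MB)
P12 (85 MB) → memory block 6 (remaining 76 MB)
P13 (85 MB) → memory block 7 (remaining 171 MB)
P14 (110 MB) → memory block 7 (remaining 61 MB)
Final memory blocks: [101,105] [99,96] [101,88] [97,105] [86,89] [95,85] [85,110].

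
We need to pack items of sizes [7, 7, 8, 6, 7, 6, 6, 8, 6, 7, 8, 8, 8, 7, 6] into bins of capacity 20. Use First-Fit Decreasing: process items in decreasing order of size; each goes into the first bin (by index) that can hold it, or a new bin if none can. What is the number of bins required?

6 bins

Sorted descending: 8, 8, 8, 8, 8, 7, 7, 7, 7, 7, 6, 6, 6, 6, 6.
8 → bin 1 (remaining 12)
8 → bin 1 (remaining 4)
8 → bin 2 (remaining 12)
8 → bin 2 (remaining 4)
8 → bin 3 (remaining 12)
7 → bin 3 (remaining 5)
7 → bin 4 (remaining 13)
7 → bin 4 (remaining 6)
7 → bin 5 (remaining 13)
7 → bin 5 (remaining 6)
6 → bin 4 (remaining 0)
6 → bin 5 (remaining 0)
6 → bin 6 (remaining 14)
6 → bin 6 (remaining 8)
6 → bin 6 (remaining 2)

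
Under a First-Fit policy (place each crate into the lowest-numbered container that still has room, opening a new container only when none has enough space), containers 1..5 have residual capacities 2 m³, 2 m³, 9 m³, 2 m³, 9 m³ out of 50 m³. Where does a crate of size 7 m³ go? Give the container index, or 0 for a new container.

3

Containers with room: container 3 (9 m³), container 5 (9 m³).
The first with room is container 3.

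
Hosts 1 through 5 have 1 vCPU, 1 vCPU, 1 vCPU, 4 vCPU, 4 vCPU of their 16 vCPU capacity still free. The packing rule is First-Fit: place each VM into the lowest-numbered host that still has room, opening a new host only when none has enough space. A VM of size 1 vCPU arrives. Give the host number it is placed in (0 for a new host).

Hosts with room: host 1 (1 vCPU), host 2 (1 vCPU), host 3 (1 vCPU), host 4 (4 vCPU), host 5 (4 vCPU).
The first with room is host 1.

1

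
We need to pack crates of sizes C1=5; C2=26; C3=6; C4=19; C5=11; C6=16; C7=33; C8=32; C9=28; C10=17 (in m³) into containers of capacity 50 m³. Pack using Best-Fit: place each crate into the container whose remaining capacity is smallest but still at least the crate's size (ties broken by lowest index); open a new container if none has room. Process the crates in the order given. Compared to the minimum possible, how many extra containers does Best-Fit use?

Best-Fit: [5,26,6,11] [19,16] [33,17] [32] [28] → 5 containers.
Total size 193 m³; any packing needs at least ⌈193/50⌉ = 4 containers.
An optimal packing achieves that bound: [33,17] [32,16] [28,19] [26,11,6,5] → 4 containers.
Excess: 5 − 4 = 1.

1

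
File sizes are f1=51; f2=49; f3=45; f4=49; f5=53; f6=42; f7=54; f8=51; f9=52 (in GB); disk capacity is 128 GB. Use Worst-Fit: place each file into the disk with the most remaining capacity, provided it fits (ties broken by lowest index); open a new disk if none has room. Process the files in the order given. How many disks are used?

Put f1 (51 GB) in disk 1; 77 GB remain.
Put f2 (49 GB) in disk 1; 28 GB remain.
Put f3 (45 GB) in disk 2; 83 GB remain.
Put f4 (49 GB) in disk 2; 34 GB remain.
Put f5 (53 GB) in disk 3; 75 GB remain.
Put f6 (42 GB) in disk 3; 33 GB remain.
Put f7 (54 GB) in disk 4; 74 GB remain.
Put f8 (51 GB) in disk 4; 23 GB remain.
Put f9 (52 GB) in disk 5; 76 GB remain.
Final disks: [51,49] [45,49] [53,42] [54,51] [52].

5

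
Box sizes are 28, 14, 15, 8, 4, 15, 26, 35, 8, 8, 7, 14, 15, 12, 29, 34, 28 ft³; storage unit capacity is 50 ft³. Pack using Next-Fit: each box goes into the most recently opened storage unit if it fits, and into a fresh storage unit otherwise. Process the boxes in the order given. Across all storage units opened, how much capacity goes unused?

100

Put 28 ft³ in storage unit 1; 22 ft³ remain.
Put 14 ft³ in storage unit 1; 8 ft³ remain.
Put 15 ft³ in storage unit 2; 35 ft³ remain.
Put 8 ft³ in storage unit 2; 27 ft³ remain.
Put 4 ft³ in storage unit 2; 23 ft³ remain.
Put 15 ft³ in storage unit 2; 8 ft³ remain.
Put 26 ft³ in storage unit 3; 24 ft³ remain.
Put 35 ft³ in storage unit 4; 15 ft³ remain.
Put 8 ft³ in storage unit 4; 7 ft³ remain.
Put 8 ft³ in storage unit 5; 42 ft³ remain.
Put 7 ft³ in storage unit 5; 35 ft³ remain.
Put 14 ft³ in storage unit 5; 21 ft³ remain.
Put 15 ft³ in storage unit 5; 6 ft³ remain.
Put 12 ft³ in storage unit 6; 38 ft³ remain.
Put 29 ft³ in storage unit 6; 9 ft³ remain.
Put 34 ft³ in storage unit 7; 16 ft³ remain.
Put 28 ft³ in storage unit 8; 22 ft³ remain.
8 storage units × 50 ft³ = 400 ft³; used 300 ft³; unused 100 ft³.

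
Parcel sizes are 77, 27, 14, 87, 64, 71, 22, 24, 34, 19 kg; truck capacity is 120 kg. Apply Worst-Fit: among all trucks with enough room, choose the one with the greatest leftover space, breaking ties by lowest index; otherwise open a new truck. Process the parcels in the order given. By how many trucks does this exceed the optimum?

0

Worst-Fit: [77,27,14] [87,19] [64,22,34] [71,24] → 4 trucks.
Total size 439 kg; any packing needs at least ⌈439/120⌉ = 4 trucks.
So 4 is already optimal.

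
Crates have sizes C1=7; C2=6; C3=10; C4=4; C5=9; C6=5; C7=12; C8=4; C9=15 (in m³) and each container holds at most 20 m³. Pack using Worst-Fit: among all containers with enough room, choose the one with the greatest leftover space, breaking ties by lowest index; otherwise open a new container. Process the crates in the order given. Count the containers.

C1 (7 m³) → container 1 (remaining 13 m³)
C2 (6 m³) → container 1 (remaining 7 m³)
C3 (10 m³) → container 2 (remaining 10 m³)
C4 (4 m³) → container 2 (remaining 6 m³)
C5 (9 m³) → container 3 (remaining 11 m³)
C6 (5 m³) → container 3 (remaining 6 m³)
C7 (12 m³) → container 4 (remaining 8 m³)
C8 (4 m³) → container 4 (remaining 4 m³)
C9 (15 m³) → container 5 (remaining 5 m³)
Final containers: [7,6] [10,4] [9,5] [12,4] [15].

5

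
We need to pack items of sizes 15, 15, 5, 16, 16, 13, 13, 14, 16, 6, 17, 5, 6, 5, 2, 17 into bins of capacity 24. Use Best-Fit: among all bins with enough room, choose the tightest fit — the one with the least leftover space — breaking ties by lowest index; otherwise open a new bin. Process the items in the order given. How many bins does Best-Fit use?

10

Put 15 in bin 1; 9 remain.
Put 15 in bin 2; 9 remain.
Put 5 in bin 1; 4 remain.
Put 16 in bin 3; 8 remain.
Put 16 in bin 4; 8 remain.
Put 13 in bin 5; 11 remain.
Put 13 in bin 6; 11 remain.
Put 14 in bin 7; 10 remain.
Put 16 in bin 8; 8 remain.
Put 6 in bin 3; 2 remain.
Put 17 in bin 9; 7 remain.
Put 5 in bin 9; 2 remain.
Put 6 in bin 4; 2 remain.
Put 5 in bin 8; 3 remain.
Put 2 in bin 3; 0 remain.
Put 17 in bin 10; 7 remain.
Final bins: [15,5] [15] [16,6,2] [16,6] [13] [13] [14] [16,5] [17,5] [17].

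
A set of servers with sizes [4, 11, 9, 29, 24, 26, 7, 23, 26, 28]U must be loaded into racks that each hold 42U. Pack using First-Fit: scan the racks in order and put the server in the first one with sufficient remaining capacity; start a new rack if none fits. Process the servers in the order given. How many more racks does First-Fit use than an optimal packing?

1

First-Fit: [4,11,9,7] [29] [24] [26] [23] [26] [28] → 7 racks.
6 servers exceed 21U (half the capacity), and no two of those can share a rack, so at least 6 racks are needed.
An optimal packing achieves that bound: [29,11] [28,9,4] [26,7] [26] [24] [23] → 6 racks.
Excess: 7 − 6 = 1.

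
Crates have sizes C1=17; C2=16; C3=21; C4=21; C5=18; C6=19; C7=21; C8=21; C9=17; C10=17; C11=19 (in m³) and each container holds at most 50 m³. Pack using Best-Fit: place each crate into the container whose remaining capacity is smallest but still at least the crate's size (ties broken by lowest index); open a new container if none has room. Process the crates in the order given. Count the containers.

C1 (17 m³) → container 1 (remaining 33 m³)
C2 (16 m³) → container 1 (remaining 17 m³)
C3 (21 m³) → container 2 (remaining 29 m³)
C4 (21 m³) → container 2 (remaining 8 m³)
C5 (18 m³) → container 3 (remaining 32 m³)
C6 (19 m³) → container 3 (remaining 13 m³)
C7 (21 m³) → container 4 (remaining 29 m³)
C8 (21 m³) → container 4 (remaining 8 m³)
C9 (17 m³) → container 1 (remaining 0 m³)
C10 (17 m³) → container 5 (remaining 33 m³)
C11 (19 m³) → container 5 (remaining 14 m³)
Final containers: [17,16,17] [21,21] [18,19] [21,21] [17,19].

5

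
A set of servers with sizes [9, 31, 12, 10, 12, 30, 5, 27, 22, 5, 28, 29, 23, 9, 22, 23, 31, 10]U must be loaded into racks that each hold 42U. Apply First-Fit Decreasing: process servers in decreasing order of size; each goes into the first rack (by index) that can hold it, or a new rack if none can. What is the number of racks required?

10 racks

Sorted descending: 31, 31, 30, 29, 28, 27, 23, 23, 22, 22, 12, 12, 10, 10, 9, 9, 5, 5.
31U → rack 1 (remaining 11U)
31U → rack 2 (remaining 11U)
30U → rack 3 (remaining 12U)
29U → rack 4 (remaining 13U)
28U → rack 5 (remaining 14U)
27U → rack 6 (remaining 15U)
23U → rack 7 (remaining 19U)
23U → rack 8 (remaining 19U)
22U → rack 9 (remaining 20U)
22U → rack 10 (remaining 20U)
12U → rack 3 (remaining 0U)
12U → rack 4 (remaining 1U)
10U → rack 1 (remaining 1U)
10U → rack 2 (remaining 1U)
9U → rack 5 (remaining 5U)
9U → rack 6 (remaining 6U)
5U → rack 5 (remaining 0U)
5U → rack 6 (remaining 1U)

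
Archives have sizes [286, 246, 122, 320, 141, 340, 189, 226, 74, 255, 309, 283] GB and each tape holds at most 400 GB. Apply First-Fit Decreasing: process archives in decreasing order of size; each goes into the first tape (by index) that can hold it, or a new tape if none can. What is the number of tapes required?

9 tapes

Sorted descending: 340, 320, 309, 286, 283, 255, 246, 226, 189, 141, 122, 74.
Put 340 GB in tape 1; 60 GB remain.
Put 320 GB in tape 2; 80 GB remain.
Put 309 GB in tape 3; 91 GB remain.
Put 286 GB in tape 4; 114 GB remain.
Put 283 GB in tape 5; 117 GB remain.
Put 255 GB in tape 6; 145 GB remain.
Put 246 GB in tape 7; 154 GB remain.
Put 226 GB in tape 8; 174 GB remain.
Put 189 GB in tape 9; 211 GB remain.
Put 141 GB in tape 6; 4 GB remain.
Put 122 GB in tape 7; 32 GB remain.
Put 74 GB in tape 2; 6 GB remain.
Final tapes: [340] [320,74] [309] [286] [283] [255,141] [246,122] [226] [189].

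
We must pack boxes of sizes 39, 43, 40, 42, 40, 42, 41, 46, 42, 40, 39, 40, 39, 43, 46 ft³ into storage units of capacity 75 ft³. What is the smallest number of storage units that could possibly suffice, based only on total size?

Total size = 39 + 43 + 40 + 42 + 40 + 42 + 41 + 46 + 42 + 40 + 39 + 40 + 39 + 43 + 46 = 622 ft³.
⌈622 / 75⌉ = 9.

9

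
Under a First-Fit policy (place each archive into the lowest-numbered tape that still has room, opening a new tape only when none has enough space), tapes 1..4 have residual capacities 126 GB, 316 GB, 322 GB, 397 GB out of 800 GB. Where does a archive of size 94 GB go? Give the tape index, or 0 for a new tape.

Tapes with room: tape 1 (126 GB), tape 2 (316 GB), tape 3 (322 GB), tape 4 (397 GB).
The first with room is tape 1.

1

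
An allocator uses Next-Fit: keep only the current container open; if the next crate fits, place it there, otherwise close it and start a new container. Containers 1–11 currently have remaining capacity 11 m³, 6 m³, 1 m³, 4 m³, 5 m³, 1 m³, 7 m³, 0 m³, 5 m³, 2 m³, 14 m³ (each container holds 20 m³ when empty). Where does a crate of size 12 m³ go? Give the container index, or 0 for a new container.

Next-Fit only looks at container 11, which has 14 m³ free.
12 m³ fits there.

11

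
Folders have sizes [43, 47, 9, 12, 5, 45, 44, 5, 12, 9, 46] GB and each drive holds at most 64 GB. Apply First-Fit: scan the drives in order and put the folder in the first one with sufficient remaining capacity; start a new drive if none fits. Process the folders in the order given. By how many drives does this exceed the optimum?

First-Fit: [43,9,12] [47,5,5] [45,12] [44,9] [46] → 5 drives.
Total size 277 GB; any packing needs at least ⌈277/64⌉ = 5 drives.
So 5 is already optimal.

0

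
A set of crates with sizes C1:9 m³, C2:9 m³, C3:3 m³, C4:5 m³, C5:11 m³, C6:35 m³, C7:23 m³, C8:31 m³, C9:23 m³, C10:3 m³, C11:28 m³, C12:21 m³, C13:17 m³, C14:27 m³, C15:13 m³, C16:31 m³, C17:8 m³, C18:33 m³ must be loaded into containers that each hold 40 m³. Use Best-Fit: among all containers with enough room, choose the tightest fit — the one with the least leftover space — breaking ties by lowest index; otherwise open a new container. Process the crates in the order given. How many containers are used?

C1 (9 m³) → container 1 (remaining 31 m³)
C2 (9 m³) → container 1 (remaining 22 m³)
C3 (3 m³) → container 1 (remaining 19 m³)
C4 (5 m³) → container 1 (remaining 14 m³)
C5 (11 m³) → container 1 (remaining 3 m³)
C6 (35 m³) → container 2 (remaining 5 m³)
C7 (23 m³) → container 3 (remaining 17 m³)
C8 (31 m³) → container 4 (remaining 9 m³)
C9 (23 m³) → container 5 (remaining 17 m³)
C10 (3 m³) → container 1 (remaining 0 m³)
C11 (28 m³) → container 6 (remaining 12 m³)
C12 (21 m³) → container 7 (remaining 19 m³)
C13 (17 m³) → container 3 (remaining 0 m³)
C14 (27 m³) → container 8 (remaining 13 m³)
C15 (13 m³) → container 8 (remaining 0 m³)
C16 (31 m³) → container 9 (remaining 9 m³)
C17 (8 m³) → container 4 (remaining 1 m³)
C18 (33 m³) → container 10 (remaining 7 m³)
Final containers: [9,9,3,5,11,3] [35] [23,17] [31,8] [23] [28] [21] [27,13] [31] [33].

10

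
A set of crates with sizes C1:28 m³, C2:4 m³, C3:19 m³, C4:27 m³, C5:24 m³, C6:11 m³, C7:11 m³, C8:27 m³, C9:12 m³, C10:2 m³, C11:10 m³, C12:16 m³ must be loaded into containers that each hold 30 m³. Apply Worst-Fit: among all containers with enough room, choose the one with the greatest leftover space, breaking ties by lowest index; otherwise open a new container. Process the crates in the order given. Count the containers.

8

container 1: place C1 (28 m³), 2 m³ left
container 2: place C2 (4 m³), 26 m³ left
container 2: place C3 (19 m³), 7 m³ left
container 3: place C4 (27 m³), 3 m³ left
container 4: place C5 (24 m³), 6 m³ left
container 5: place C6 (11 m³), 19 m³ left
container 5: place C7 (11 m³), 8 m³ left
container 6: place C8 (27 m³), 3 m³ left
container 7: place C9 (12 m³), 18 m³ left
container 7: place C10 (2 m³), 16 m³ left
container 7: place C11 (10 m³), 6 m³ left
container 8: place C12 (16 m³), 14 m³ left
Final containers: [28] [4,19] [27] [24] [11,11] [27] [12,2,10] [16].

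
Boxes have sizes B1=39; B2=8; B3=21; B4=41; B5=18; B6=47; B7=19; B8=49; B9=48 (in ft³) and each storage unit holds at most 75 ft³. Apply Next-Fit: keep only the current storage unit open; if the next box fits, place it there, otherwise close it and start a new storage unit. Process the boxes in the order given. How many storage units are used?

5

Put B1 (39 ft³) in storage unit 1; 36 ft³ remain.
Put B2 (8 ft³) in storage unit 1; 28 ft³ remain.
Put B3 (21 ft³) in storage unit 1; 7 ft³ remain.
Put B4 (41 ft³) in storage unit 2; 34 ft³ remain.
Put B5 (18 ft³) in storage unit 2; 16 ft³ remain.
Put B6 (47 ft³) in storage unit 3; 28 ft³ remain.
Put B7 (19 ft³) in storage unit 3; 9 ft³ remain.
Put B8 (49 ft³) in storage unit 4; 26 ft³ remain.
Put B9 (48 ft³) in storage unit 5; 27 ft³ remain.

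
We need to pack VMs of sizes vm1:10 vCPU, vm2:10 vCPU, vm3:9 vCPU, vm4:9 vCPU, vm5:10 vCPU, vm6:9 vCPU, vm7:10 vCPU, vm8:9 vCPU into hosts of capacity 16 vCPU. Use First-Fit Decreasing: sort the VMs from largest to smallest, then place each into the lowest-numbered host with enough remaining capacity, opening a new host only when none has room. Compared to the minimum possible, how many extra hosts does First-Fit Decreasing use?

First-Fit Decreasing: [10] [10] [10] [10] [9] [9] [9] [9] → 8 hosts.
8 VMs exceed 8 vCPU (half the capacity), and no two of those can share a host, so at least 8 hosts are needed.
So 8 is already optimal.

0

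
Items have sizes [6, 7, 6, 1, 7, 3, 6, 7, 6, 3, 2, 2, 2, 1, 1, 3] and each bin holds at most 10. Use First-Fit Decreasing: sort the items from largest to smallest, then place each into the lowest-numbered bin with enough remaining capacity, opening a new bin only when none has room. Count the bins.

7 bins

Sorted descending: 7, 7, 7, 6, 6, 6, 6, 3, 3, 3, 2, 2, 2, 1, 1, 1.
7 → bin 1 (remaining 3)
7 → bin 2 (remaining 3)
7 → bin 3 (remaining 3)
6 → bin 4 (remaining 4)
6 → bin 5 (remaining 4)
6 → bin 6 (remaining 4)
6 → bin 7 (remaining 4)
3 → bin 1 (remaining 0)
3 → bin 2 (remaining 0)
3 → bin 3 (remaining 0)
2 → bin 4 (remaining 2)
2 → bin 4 (remaining 0)
2 → bin 5 (remaining 2)
1 → bin 5 (remaining 1)
1 → bin 5 (remaining 0)
1 → bin 6 (remaining 3)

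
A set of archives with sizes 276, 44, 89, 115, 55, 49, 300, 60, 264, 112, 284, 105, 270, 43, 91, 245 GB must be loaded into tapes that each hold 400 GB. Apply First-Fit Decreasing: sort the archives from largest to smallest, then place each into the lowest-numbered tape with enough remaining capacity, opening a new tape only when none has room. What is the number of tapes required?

Sorted descending: 300, 284, 276, 270, 264, 245, 115, 112, 105, 91, 89, 60, 55, 49, 44, 43.
300 GB → tape 1 (remaining 100 GB)
284 GB → tape 2 (remaining 116 GB)
276 GB → tape 3 (remaining 124 GB)
270 GB → tape 4 (remaining 130 GB)
264 GB → tape 5 (remaining 136 GB)
245 GB → tape 6 (remaining 155 GB)
115 GB → tape 2 (remaining 1 GB)
112 GB → tape 3 (remaining 12 GB)
105 GB → tape 4 (remaining 25 GB)
91 GB → tape 1 (remaining 9 GB)
89 GB → tape 5 (remaining 47 GB)
60 GB → tape 6 (remaining 95 GB)
55 GB → tape 6 (remaining 40 GB)
49 GB → tape 7 (remaining 351 GB)
44 GB → tape 5 (remaining 3 GB)
43 GB → tape 7 (remaining 308 GB)
Final tapes: [300,91] [284,115] [276,112] [270,105] [264,89,44] [245,60,55] [49,43].

7 tapes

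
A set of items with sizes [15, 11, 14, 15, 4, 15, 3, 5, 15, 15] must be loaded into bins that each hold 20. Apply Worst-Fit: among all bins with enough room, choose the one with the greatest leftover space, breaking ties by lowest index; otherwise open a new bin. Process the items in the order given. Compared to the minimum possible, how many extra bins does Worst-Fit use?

0

Worst-Fit: [15,5] [11,4] [14,3] [15] [15] [15] [15] → 7 bins.
7 items exceed 10 (half the capacity), and no two of those can share a bin, so at least 7 bins are needed.
So 7 is already optimal.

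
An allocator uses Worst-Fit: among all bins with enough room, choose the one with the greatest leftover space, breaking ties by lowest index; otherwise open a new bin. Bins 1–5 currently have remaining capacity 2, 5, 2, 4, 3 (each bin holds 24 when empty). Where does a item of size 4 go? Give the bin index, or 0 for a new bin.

Bins with room: bin 2 (5), bin 4 (4).
Most room is bin 2 with 5 free.

2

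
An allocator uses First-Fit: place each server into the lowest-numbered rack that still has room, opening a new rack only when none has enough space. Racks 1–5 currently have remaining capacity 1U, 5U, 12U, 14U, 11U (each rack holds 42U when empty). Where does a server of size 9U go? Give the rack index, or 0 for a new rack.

3

Racks with room: rack 3 (12U), rack 4 (14U), rack 5 (11U).
The first with room is rack 3.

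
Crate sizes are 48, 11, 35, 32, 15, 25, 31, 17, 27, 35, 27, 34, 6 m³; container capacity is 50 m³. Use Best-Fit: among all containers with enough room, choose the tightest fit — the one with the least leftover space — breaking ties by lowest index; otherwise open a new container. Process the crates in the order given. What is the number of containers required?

9

container 1: place 48 m³, 2 m³ left
container 2: place 11 m³, 39 m³ left
container 2: place 35 m³, 4 m³ left
container 3: place 32 m³, 18 m³ left
container 3: place 15 m³, 3 m³ left
container 4: place 25 m³, 25 m³ left
container 5: place 31 m³, 19 m³ left
container 5: place 17 m³, 2 m³ left
container 6: place 27 m³, 23 m³ left
container 7: place 35 m³, 15 m³ left
container 8: place 27 m³, 23 m³ left
container 9: place 34 m³, 16 m³ left
container 7: place 6 m³, 9 m³ left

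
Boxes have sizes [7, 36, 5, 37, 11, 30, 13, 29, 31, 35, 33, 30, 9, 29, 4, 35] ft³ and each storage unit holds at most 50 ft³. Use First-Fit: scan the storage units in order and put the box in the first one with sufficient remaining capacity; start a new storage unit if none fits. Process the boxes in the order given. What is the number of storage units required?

7 ft³ → storage unit 1 (remaining 43 ft³)
36 ft³ → storage unit 1 (remaining 7 ft³)
5 ft³ → storage unit 1 (remaining 2 ft³)
37 ft³ → storage unit 2 (remaining 13 ft³)
11 ft³ → storage unit 2 (remaining 2 ft³)
30 ft³ → storage unit 3 (remaining 20 ft³)
13 ft³ → storage unit 3 (remaining 7 ft³)
29 ft³ → storage unit 4 (remaining 21 ft³)
31 ft³ → storage unit 5 (remaining 19 ft³)
35 ft³ → storage unit 6 (remaining 15 ft³)
33 ft³ → storage unit 7 (remaining 17 ft³)
30 ft³ → storage unit 8 (remaining 20 ft³)
9 ft³ → storage unit 4 (remaining 12 ft³)
29 ft³ → storage unit 9 (remaining 21 ft³)
4 ft³ → storage unit 3 (remaining 3 ft³)
35 ft³ → storage unit 10 (remaining 15 ft³)
Final storage units: [7,36,5] [37,11] [30,13,4] [29,9] [31] [35] [33] [30] [29] [35].

10 storage units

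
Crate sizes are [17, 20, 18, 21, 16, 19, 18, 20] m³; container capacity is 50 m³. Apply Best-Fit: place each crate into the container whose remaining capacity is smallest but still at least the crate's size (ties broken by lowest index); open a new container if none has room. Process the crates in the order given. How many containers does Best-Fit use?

Put 17 m³ in container 1; 33 m³ remain.
Put 20 m³ in container 1; 13 m³ remain.
Put 18 m³ in container 2; 32 m³ remain.
Put 21 m³ in container 2; 11 m³ remain.
Put 16 m³ in container 3; 34 m³ remain.
Put 19 m³ in container 3; 15 m³ remain.
Put 18 m³ in container 4; 32 m³ remain.
Put 20 m³ in container 4; 12 m³ remain.
Final containers: [17,20] [18,21] [16,19] [18,20].

4 containers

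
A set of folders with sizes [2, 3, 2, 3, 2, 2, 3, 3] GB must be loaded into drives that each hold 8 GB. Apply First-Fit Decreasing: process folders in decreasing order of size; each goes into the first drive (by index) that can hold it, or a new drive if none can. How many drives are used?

Sorted descending: 3, 3, 3, 3, 2, 2, 2, 2.
Put 3 GB in drive 1; 5 GB remain.
Put 3 GB in drive 1; 2 GB remain.
Put 3 GB in drive 2; 5 GB remain.
Put 3 GB in drive 2; 2 GB remain.
Put 2 GB in drive 1; 0 GB remain.
Put 2 GB in drive 2; 0 GB remain.
Put 2 GB in drive 3; 6 GB remain.
Put 2 GB in drive 3; 4 GB remain.
Final drives: [3,3,2] [3,3,2] [2,2].

3 drives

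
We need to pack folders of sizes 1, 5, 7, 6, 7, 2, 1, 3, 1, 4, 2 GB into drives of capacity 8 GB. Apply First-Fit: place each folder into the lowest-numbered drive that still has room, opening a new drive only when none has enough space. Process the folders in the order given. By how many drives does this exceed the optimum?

First-Fit: [1,5,2] [7,1] [6,1] [7] [3,4] [2] → 6 drives.
Total size 39 GB; any packing needs at least ⌈39/8⌉ = 5 drives.
An optimal packing achieves that bound: [7,1] [7,1] [6,2] [5,3] [4,2,1] → 5 drives.
Excess: 6 − 5 = 1.

1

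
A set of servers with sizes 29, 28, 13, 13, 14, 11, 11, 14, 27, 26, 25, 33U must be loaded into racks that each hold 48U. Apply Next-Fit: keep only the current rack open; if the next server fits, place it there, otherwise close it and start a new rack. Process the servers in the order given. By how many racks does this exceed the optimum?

Next-Fit: [29] [28,13] [13,14,11] [11,14] [27] [26] [25] [33] → 8 racks.
Total size 244U; any packing needs at least ⌈244/48⌉ = 6 racks.
An optimal packing achieves that bound: [33,14] [29,14] [28,13] [27,13] [26,11,11] [25] → 6 racks.
Excess: 8 − 6 = 2.

2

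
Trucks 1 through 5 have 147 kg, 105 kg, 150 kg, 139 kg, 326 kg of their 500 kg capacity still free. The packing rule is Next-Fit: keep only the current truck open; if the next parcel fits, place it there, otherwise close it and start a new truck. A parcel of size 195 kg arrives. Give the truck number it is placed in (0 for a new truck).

Next-Fit only looks at truck 5, which has 326 kg free.
195 kg fits there.

5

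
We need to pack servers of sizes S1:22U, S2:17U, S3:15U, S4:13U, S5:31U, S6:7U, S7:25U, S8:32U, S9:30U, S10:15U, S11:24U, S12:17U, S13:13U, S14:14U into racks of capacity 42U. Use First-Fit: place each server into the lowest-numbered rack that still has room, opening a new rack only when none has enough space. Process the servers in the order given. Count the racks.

8 racks

S1 (22U) → rack 1 (remaining 20U)
S2 (17U) → rack 1 (remaining 3U)
S3 (15U) → rack 2 (remaining 27U)
S4 (13U) → rack 2 (remaining 14U)
S5 (31U) → rack 3 (remaining 11U)
S6 (7U) → rack 2 (remaining 7U)
S7 (25U) → rack 4 (remaining 17U)
S8 (32U) → rack 5 (remaining 10U)
S9 (30U) → rack 6 (remaining 12U)
S10 (15U) → rack 4 (remaining 2U)
S11 (24U) → rack 7 (remaining 18U)
S12 (17U) → rack 7 (remaining 1U)
S13 (13U) → rack 8 (remaining 29U)
S14 (14U) → rack 8 (remaining 15U)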